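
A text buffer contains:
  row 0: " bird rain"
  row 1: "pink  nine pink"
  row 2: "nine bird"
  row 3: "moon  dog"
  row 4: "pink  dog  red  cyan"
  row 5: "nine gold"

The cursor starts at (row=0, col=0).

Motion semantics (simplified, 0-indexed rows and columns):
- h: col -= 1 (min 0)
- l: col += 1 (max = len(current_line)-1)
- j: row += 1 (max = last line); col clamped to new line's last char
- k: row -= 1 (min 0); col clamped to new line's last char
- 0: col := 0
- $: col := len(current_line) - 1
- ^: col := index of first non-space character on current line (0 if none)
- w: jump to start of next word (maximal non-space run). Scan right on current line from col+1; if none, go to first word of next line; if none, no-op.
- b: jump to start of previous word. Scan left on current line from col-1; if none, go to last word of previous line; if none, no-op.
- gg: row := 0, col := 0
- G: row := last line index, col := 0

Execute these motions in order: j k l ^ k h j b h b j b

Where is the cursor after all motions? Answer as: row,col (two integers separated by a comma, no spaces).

Answer: 1,0

Derivation:
After 1 (j): row=1 col=0 char='p'
After 2 (k): row=0 col=0 char='_'
After 3 (l): row=0 col=1 char='b'
After 4 (^): row=0 col=1 char='b'
After 5 (k): row=0 col=1 char='b'
After 6 (h): row=0 col=0 char='_'
After 7 (j): row=1 col=0 char='p'
After 8 (b): row=0 col=6 char='r'
After 9 (h): row=0 col=5 char='_'
After 10 (b): row=0 col=1 char='b'
After 11 (j): row=1 col=1 char='i'
After 12 (b): row=1 col=0 char='p'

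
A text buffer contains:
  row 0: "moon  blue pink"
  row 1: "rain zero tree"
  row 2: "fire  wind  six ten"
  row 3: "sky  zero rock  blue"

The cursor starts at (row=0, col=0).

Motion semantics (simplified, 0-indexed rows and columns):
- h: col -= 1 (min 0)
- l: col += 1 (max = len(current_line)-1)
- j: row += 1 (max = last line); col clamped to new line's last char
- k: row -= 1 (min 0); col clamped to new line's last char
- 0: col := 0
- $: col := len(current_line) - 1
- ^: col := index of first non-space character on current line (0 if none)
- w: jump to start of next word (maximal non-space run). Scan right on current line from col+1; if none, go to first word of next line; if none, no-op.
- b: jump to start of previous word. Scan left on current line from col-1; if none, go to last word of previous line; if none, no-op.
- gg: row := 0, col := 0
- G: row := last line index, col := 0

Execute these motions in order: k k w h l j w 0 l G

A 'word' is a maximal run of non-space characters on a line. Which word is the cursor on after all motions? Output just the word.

Answer: sky

Derivation:
After 1 (k): row=0 col=0 char='m'
After 2 (k): row=0 col=0 char='m'
After 3 (w): row=0 col=6 char='b'
After 4 (h): row=0 col=5 char='_'
After 5 (l): row=0 col=6 char='b'
After 6 (j): row=1 col=6 char='e'
After 7 (w): row=1 col=10 char='t'
After 8 (0): row=1 col=0 char='r'
After 9 (l): row=1 col=1 char='a'
After 10 (G): row=3 col=0 char='s'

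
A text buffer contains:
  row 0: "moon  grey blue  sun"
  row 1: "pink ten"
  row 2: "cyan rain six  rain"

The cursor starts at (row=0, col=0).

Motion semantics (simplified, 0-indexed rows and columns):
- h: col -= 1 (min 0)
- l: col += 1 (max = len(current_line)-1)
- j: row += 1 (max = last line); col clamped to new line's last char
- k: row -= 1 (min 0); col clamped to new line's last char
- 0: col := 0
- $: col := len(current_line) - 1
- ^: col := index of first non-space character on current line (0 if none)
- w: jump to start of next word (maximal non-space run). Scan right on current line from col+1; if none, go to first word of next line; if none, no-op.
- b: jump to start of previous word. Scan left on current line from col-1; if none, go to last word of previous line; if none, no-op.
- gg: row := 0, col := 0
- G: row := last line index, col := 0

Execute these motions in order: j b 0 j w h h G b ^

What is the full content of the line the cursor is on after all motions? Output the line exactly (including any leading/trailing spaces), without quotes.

Answer: pink ten

Derivation:
After 1 (j): row=1 col=0 char='p'
After 2 (b): row=0 col=17 char='s'
After 3 (0): row=0 col=0 char='m'
After 4 (j): row=1 col=0 char='p'
After 5 (w): row=1 col=5 char='t'
After 6 (h): row=1 col=4 char='_'
After 7 (h): row=1 col=3 char='k'
After 8 (G): row=2 col=0 char='c'
After 9 (b): row=1 col=5 char='t'
After 10 (^): row=1 col=0 char='p'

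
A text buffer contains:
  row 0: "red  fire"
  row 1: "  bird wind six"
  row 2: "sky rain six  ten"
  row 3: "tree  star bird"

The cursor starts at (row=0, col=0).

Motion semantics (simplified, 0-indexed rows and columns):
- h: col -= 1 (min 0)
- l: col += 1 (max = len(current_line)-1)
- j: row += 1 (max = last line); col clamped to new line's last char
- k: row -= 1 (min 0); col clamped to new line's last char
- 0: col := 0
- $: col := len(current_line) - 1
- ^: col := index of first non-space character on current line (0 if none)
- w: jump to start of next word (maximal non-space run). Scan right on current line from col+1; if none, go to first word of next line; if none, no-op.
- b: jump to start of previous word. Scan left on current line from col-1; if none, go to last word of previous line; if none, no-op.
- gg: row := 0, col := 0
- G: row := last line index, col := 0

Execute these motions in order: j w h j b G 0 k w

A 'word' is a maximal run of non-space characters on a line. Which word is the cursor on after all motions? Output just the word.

Answer: rain

Derivation:
After 1 (j): row=1 col=0 char='_'
After 2 (w): row=1 col=2 char='b'
After 3 (h): row=1 col=1 char='_'
After 4 (j): row=2 col=1 char='k'
After 5 (b): row=2 col=0 char='s'
After 6 (G): row=3 col=0 char='t'
After 7 (0): row=3 col=0 char='t'
After 8 (k): row=2 col=0 char='s'
After 9 (w): row=2 col=4 char='r'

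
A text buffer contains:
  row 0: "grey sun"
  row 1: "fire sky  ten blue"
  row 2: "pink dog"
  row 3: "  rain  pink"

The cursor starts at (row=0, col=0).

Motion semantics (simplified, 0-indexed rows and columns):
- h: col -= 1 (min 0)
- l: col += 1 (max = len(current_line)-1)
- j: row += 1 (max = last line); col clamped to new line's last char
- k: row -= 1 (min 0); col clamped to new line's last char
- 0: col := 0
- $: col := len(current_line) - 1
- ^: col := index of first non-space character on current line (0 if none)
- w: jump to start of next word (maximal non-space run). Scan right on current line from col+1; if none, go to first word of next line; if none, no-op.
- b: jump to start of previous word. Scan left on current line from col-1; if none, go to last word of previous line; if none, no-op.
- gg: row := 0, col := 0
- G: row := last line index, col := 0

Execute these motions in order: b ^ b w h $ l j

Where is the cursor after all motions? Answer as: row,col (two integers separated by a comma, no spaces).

Answer: 1,7

Derivation:
After 1 (b): row=0 col=0 char='g'
After 2 (^): row=0 col=0 char='g'
After 3 (b): row=0 col=0 char='g'
After 4 (w): row=0 col=5 char='s'
After 5 (h): row=0 col=4 char='_'
After 6 ($): row=0 col=7 char='n'
After 7 (l): row=0 col=7 char='n'
After 8 (j): row=1 col=7 char='y'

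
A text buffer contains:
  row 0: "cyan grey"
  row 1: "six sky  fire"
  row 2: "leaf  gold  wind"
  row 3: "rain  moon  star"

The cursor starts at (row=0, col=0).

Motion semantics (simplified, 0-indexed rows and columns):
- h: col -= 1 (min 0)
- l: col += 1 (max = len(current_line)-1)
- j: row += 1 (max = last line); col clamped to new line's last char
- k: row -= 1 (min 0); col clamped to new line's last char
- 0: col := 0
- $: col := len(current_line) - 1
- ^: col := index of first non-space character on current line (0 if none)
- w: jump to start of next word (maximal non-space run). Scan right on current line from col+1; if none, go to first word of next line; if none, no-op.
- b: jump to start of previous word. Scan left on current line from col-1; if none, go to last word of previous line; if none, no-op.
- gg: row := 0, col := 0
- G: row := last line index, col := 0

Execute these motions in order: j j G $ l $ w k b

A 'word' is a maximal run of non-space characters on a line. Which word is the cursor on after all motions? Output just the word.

After 1 (j): row=1 col=0 char='s'
After 2 (j): row=2 col=0 char='l'
After 3 (G): row=3 col=0 char='r'
After 4 ($): row=3 col=15 char='r'
After 5 (l): row=3 col=15 char='r'
After 6 ($): row=3 col=15 char='r'
After 7 (w): row=3 col=15 char='r'
After 8 (k): row=2 col=15 char='d'
After 9 (b): row=2 col=12 char='w'

Answer: wind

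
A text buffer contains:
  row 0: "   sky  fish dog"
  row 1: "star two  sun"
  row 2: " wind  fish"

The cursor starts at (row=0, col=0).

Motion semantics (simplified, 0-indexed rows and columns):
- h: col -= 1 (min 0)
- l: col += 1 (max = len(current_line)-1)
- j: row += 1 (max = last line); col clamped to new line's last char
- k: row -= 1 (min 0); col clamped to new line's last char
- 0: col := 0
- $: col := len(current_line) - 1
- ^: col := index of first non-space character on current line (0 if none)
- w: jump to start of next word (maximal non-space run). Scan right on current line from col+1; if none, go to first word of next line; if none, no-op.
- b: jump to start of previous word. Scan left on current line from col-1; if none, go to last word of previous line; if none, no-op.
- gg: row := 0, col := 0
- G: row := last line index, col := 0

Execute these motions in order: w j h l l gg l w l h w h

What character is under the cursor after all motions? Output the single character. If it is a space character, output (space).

After 1 (w): row=0 col=3 char='s'
After 2 (j): row=1 col=3 char='r'
After 3 (h): row=1 col=2 char='a'
After 4 (l): row=1 col=3 char='r'
After 5 (l): row=1 col=4 char='_'
After 6 (gg): row=0 col=0 char='_'
After 7 (l): row=0 col=1 char='_'
After 8 (w): row=0 col=3 char='s'
After 9 (l): row=0 col=4 char='k'
After 10 (h): row=0 col=3 char='s'
After 11 (w): row=0 col=8 char='f'
After 12 (h): row=0 col=7 char='_'

Answer: (space)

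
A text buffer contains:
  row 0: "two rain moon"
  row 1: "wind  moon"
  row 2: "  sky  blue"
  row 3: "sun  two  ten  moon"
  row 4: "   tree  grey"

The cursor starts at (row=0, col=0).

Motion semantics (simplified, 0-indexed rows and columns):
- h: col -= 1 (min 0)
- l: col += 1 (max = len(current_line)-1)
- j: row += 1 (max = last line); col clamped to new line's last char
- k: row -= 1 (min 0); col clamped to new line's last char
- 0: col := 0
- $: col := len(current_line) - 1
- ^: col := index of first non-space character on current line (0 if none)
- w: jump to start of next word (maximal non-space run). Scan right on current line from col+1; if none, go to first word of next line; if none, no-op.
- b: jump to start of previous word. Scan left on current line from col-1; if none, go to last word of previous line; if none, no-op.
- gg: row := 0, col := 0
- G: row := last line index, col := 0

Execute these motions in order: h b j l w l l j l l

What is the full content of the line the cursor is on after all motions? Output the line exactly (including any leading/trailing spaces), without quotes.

Answer:   sky  blue

Derivation:
After 1 (h): row=0 col=0 char='t'
After 2 (b): row=0 col=0 char='t'
After 3 (j): row=1 col=0 char='w'
After 4 (l): row=1 col=1 char='i'
After 5 (w): row=1 col=6 char='m'
After 6 (l): row=1 col=7 char='o'
After 7 (l): row=1 col=8 char='o'
After 8 (j): row=2 col=8 char='l'
After 9 (l): row=2 col=9 char='u'
After 10 (l): row=2 col=10 char='e'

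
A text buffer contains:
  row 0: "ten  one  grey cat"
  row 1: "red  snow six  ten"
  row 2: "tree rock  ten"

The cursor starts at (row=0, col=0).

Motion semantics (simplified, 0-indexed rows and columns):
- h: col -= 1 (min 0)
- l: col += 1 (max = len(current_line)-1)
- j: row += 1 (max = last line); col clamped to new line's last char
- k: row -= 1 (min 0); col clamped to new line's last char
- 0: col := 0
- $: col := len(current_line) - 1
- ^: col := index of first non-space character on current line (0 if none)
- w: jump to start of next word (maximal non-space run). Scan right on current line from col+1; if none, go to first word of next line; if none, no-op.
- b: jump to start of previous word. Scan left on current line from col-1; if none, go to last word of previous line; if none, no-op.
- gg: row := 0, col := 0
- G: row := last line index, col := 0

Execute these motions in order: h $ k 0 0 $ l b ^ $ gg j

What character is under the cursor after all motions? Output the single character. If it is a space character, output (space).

Answer: r

Derivation:
After 1 (h): row=0 col=0 char='t'
After 2 ($): row=0 col=17 char='t'
After 3 (k): row=0 col=17 char='t'
After 4 (0): row=0 col=0 char='t'
After 5 (0): row=0 col=0 char='t'
After 6 ($): row=0 col=17 char='t'
After 7 (l): row=0 col=17 char='t'
After 8 (b): row=0 col=15 char='c'
After 9 (^): row=0 col=0 char='t'
After 10 ($): row=0 col=17 char='t'
After 11 (gg): row=0 col=0 char='t'
After 12 (j): row=1 col=0 char='r'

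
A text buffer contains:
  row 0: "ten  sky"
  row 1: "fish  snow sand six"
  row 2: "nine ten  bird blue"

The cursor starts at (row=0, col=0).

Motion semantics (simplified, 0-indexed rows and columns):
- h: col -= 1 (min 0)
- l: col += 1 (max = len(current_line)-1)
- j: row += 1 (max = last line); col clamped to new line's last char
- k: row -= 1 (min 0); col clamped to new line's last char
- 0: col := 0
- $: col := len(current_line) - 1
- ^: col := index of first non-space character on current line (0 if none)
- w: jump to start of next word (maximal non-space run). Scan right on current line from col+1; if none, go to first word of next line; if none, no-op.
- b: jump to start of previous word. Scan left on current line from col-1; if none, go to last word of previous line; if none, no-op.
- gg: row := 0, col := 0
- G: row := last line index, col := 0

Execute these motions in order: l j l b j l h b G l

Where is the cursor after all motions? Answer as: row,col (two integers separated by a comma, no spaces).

Answer: 2,1

Derivation:
After 1 (l): row=0 col=1 char='e'
After 2 (j): row=1 col=1 char='i'
After 3 (l): row=1 col=2 char='s'
After 4 (b): row=1 col=0 char='f'
After 5 (j): row=2 col=0 char='n'
After 6 (l): row=2 col=1 char='i'
After 7 (h): row=2 col=0 char='n'
After 8 (b): row=1 col=16 char='s'
After 9 (G): row=2 col=0 char='n'
After 10 (l): row=2 col=1 char='i'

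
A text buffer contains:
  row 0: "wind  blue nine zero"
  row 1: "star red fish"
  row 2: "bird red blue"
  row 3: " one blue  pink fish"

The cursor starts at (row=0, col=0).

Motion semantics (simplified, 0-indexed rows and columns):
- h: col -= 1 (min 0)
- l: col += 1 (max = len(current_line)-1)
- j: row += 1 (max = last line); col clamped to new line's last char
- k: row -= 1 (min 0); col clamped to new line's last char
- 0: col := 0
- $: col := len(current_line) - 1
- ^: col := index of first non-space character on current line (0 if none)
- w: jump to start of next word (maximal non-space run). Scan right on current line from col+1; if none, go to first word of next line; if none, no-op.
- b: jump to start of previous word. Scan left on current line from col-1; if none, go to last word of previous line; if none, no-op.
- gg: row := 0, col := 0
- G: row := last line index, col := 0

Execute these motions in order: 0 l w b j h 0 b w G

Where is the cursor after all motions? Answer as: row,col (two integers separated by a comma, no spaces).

Answer: 3,0

Derivation:
After 1 (0): row=0 col=0 char='w'
After 2 (l): row=0 col=1 char='i'
After 3 (w): row=0 col=6 char='b'
After 4 (b): row=0 col=0 char='w'
After 5 (j): row=1 col=0 char='s'
After 6 (h): row=1 col=0 char='s'
After 7 (0): row=1 col=0 char='s'
After 8 (b): row=0 col=16 char='z'
After 9 (w): row=1 col=0 char='s'
After 10 (G): row=3 col=0 char='_'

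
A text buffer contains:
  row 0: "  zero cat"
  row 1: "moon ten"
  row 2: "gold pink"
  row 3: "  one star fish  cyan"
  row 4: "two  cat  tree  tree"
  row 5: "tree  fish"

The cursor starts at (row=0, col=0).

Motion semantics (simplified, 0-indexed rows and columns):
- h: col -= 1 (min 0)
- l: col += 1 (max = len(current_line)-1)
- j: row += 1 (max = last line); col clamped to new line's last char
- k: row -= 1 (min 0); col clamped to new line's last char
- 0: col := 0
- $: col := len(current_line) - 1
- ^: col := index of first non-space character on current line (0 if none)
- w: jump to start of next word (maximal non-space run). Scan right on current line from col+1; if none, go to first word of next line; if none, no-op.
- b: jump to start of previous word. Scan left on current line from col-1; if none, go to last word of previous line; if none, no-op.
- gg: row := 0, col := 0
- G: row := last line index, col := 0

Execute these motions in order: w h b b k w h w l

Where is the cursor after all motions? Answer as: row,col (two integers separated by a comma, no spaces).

Answer: 0,3

Derivation:
After 1 (w): row=0 col=2 char='z'
After 2 (h): row=0 col=1 char='_'
After 3 (b): row=0 col=1 char='_'
After 4 (b): row=0 col=1 char='_'
After 5 (k): row=0 col=1 char='_'
After 6 (w): row=0 col=2 char='z'
After 7 (h): row=0 col=1 char='_'
After 8 (w): row=0 col=2 char='z'
After 9 (l): row=0 col=3 char='e'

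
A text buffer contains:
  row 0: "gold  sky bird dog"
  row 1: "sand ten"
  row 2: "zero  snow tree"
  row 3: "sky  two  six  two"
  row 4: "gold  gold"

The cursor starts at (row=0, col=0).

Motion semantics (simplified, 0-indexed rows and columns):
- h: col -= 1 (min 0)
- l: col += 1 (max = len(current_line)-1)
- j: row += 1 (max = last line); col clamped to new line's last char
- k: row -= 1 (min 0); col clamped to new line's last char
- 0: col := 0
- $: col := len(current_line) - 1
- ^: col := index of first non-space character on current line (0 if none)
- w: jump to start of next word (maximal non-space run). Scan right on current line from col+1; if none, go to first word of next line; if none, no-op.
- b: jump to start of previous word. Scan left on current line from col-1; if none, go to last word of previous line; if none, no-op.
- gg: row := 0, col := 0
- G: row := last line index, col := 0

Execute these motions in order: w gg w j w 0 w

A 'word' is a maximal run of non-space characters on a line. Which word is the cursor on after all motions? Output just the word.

Answer: snow

Derivation:
After 1 (w): row=0 col=6 char='s'
After 2 (gg): row=0 col=0 char='g'
After 3 (w): row=0 col=6 char='s'
After 4 (j): row=1 col=6 char='e'
After 5 (w): row=2 col=0 char='z'
After 6 (0): row=2 col=0 char='z'
After 7 (w): row=2 col=6 char='s'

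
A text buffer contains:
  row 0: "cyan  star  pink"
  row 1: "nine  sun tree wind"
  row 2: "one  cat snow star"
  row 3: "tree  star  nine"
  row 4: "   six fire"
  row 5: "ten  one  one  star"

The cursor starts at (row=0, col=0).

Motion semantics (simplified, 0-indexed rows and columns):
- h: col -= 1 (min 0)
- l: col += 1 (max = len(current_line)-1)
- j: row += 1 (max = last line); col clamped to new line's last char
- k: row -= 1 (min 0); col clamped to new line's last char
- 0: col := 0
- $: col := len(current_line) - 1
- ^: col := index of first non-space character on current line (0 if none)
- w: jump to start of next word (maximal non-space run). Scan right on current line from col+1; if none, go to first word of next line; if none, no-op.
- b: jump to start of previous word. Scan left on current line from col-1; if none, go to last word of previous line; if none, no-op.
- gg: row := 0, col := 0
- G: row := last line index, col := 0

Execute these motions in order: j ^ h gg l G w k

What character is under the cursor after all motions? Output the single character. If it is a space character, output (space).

Answer: x

Derivation:
After 1 (j): row=1 col=0 char='n'
After 2 (^): row=1 col=0 char='n'
After 3 (h): row=1 col=0 char='n'
After 4 (gg): row=0 col=0 char='c'
After 5 (l): row=0 col=1 char='y'
After 6 (G): row=5 col=0 char='t'
After 7 (w): row=5 col=5 char='o'
After 8 (k): row=4 col=5 char='x'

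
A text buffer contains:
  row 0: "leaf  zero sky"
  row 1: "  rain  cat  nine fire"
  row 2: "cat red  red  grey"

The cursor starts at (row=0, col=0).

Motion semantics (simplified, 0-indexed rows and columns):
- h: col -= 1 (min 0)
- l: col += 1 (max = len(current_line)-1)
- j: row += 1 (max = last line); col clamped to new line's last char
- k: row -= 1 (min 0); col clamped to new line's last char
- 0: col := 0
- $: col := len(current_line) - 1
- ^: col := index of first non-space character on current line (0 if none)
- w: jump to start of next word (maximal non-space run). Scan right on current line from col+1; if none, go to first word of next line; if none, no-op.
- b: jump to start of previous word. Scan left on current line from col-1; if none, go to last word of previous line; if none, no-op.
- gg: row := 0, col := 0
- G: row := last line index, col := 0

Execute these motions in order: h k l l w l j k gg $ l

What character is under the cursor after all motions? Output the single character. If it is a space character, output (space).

After 1 (h): row=0 col=0 char='l'
After 2 (k): row=0 col=0 char='l'
After 3 (l): row=0 col=1 char='e'
After 4 (l): row=0 col=2 char='a'
After 5 (w): row=0 col=6 char='z'
After 6 (l): row=0 col=7 char='e'
After 7 (j): row=1 col=7 char='_'
After 8 (k): row=0 col=7 char='e'
After 9 (gg): row=0 col=0 char='l'
After 10 ($): row=0 col=13 char='y'
After 11 (l): row=0 col=13 char='y'

Answer: y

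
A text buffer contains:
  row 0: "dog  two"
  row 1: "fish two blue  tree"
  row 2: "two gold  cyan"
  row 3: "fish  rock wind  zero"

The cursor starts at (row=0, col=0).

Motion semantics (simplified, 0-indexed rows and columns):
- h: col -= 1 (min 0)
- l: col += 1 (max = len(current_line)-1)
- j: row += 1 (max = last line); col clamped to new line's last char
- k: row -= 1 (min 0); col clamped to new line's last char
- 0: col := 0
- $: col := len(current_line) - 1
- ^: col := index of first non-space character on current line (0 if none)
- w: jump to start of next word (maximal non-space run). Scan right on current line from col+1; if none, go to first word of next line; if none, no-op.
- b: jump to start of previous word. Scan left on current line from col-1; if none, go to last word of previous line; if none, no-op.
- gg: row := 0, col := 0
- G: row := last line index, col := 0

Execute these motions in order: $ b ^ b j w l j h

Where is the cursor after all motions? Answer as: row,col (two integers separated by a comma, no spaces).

Answer: 2,5

Derivation:
After 1 ($): row=0 col=7 char='o'
After 2 (b): row=0 col=5 char='t'
After 3 (^): row=0 col=0 char='d'
After 4 (b): row=0 col=0 char='d'
After 5 (j): row=1 col=0 char='f'
After 6 (w): row=1 col=5 char='t'
After 7 (l): row=1 col=6 char='w'
After 8 (j): row=2 col=6 char='l'
After 9 (h): row=2 col=5 char='o'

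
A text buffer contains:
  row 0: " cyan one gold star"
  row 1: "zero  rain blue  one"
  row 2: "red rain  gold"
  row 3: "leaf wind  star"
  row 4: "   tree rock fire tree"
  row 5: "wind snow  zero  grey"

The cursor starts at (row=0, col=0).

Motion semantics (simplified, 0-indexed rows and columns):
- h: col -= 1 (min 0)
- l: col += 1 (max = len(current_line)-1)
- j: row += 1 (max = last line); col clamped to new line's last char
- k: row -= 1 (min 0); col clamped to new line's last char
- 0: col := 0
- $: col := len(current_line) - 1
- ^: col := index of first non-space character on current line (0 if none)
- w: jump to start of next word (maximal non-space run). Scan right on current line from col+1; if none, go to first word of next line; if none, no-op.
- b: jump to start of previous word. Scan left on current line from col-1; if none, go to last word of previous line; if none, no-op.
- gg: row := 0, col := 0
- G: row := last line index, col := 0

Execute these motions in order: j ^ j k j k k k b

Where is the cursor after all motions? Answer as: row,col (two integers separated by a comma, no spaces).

After 1 (j): row=1 col=0 char='z'
After 2 (^): row=1 col=0 char='z'
After 3 (j): row=2 col=0 char='r'
After 4 (k): row=1 col=0 char='z'
After 5 (j): row=2 col=0 char='r'
After 6 (k): row=1 col=0 char='z'
After 7 (k): row=0 col=0 char='_'
After 8 (k): row=0 col=0 char='_'
After 9 (b): row=0 col=0 char='_'

Answer: 0,0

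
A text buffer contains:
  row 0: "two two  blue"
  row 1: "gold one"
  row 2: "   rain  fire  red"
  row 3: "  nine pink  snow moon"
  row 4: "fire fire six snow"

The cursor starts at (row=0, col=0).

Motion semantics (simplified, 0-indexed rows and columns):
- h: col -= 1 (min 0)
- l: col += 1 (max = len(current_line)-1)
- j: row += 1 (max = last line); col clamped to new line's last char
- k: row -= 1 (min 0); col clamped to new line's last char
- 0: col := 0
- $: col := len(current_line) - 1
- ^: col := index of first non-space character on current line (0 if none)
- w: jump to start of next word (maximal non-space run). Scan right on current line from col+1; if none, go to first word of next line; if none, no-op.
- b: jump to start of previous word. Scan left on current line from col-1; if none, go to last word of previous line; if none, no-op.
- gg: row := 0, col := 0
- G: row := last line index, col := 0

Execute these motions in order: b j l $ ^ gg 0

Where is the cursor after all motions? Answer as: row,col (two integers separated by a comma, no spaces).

After 1 (b): row=0 col=0 char='t'
After 2 (j): row=1 col=0 char='g'
After 3 (l): row=1 col=1 char='o'
After 4 ($): row=1 col=7 char='e'
After 5 (^): row=1 col=0 char='g'
After 6 (gg): row=0 col=0 char='t'
After 7 (0): row=0 col=0 char='t'

Answer: 0,0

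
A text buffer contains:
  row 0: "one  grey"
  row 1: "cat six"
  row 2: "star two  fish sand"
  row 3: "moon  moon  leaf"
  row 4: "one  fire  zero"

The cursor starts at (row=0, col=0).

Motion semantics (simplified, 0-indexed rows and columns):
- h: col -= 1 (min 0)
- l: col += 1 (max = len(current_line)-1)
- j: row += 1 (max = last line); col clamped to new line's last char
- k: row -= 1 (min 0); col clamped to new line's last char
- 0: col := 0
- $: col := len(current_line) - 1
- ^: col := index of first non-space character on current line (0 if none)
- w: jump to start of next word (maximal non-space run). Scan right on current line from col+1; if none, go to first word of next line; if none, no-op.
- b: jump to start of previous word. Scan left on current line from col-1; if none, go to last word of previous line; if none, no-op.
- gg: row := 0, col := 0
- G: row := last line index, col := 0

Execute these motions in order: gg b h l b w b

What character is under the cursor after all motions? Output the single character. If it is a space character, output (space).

After 1 (gg): row=0 col=0 char='o'
After 2 (b): row=0 col=0 char='o'
After 3 (h): row=0 col=0 char='o'
After 4 (l): row=0 col=1 char='n'
After 5 (b): row=0 col=0 char='o'
After 6 (w): row=0 col=5 char='g'
After 7 (b): row=0 col=0 char='o'

Answer: o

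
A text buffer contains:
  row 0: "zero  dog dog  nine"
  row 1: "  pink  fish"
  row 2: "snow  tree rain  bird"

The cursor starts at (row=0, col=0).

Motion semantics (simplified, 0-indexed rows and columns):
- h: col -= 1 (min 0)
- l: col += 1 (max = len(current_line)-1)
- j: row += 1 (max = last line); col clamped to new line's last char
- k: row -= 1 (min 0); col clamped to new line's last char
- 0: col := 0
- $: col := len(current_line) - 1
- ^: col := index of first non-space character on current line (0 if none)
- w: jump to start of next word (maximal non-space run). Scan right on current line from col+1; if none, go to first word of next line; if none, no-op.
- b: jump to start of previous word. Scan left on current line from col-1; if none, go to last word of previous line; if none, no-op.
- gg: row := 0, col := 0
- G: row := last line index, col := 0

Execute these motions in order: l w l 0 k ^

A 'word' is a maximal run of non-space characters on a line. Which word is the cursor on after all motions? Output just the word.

Answer: zero

Derivation:
After 1 (l): row=0 col=1 char='e'
After 2 (w): row=0 col=6 char='d'
After 3 (l): row=0 col=7 char='o'
After 4 (0): row=0 col=0 char='z'
After 5 (k): row=0 col=0 char='z'
After 6 (^): row=0 col=0 char='z'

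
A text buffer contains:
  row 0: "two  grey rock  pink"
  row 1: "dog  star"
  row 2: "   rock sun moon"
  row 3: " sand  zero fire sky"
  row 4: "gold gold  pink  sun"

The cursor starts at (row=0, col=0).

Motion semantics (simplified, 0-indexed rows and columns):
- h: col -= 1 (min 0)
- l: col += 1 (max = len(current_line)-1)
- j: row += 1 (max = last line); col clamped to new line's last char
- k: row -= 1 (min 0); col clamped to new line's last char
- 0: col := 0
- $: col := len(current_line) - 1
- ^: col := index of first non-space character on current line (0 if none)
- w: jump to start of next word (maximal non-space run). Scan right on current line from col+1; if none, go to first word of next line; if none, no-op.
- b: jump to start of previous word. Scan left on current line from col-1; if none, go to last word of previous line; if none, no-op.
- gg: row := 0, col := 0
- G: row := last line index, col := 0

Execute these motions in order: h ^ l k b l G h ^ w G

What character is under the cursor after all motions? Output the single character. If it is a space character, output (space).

Answer: g

Derivation:
After 1 (h): row=0 col=0 char='t'
After 2 (^): row=0 col=0 char='t'
After 3 (l): row=0 col=1 char='w'
After 4 (k): row=0 col=1 char='w'
After 5 (b): row=0 col=0 char='t'
After 6 (l): row=0 col=1 char='w'
After 7 (G): row=4 col=0 char='g'
After 8 (h): row=4 col=0 char='g'
After 9 (^): row=4 col=0 char='g'
After 10 (w): row=4 col=5 char='g'
After 11 (G): row=4 col=0 char='g'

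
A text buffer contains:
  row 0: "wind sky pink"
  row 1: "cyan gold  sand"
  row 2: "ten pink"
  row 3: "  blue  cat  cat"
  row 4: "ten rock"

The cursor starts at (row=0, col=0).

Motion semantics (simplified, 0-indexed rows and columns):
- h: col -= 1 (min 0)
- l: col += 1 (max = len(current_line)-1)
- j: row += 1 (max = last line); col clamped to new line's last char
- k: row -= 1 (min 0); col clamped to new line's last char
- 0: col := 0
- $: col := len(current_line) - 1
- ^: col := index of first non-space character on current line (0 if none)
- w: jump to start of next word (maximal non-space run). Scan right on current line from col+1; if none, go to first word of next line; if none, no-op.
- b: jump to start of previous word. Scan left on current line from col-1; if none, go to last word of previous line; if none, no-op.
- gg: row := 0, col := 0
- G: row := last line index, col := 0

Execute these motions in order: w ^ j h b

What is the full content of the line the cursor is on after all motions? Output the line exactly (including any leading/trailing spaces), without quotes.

Answer: wind sky pink

Derivation:
After 1 (w): row=0 col=5 char='s'
After 2 (^): row=0 col=0 char='w'
After 3 (j): row=1 col=0 char='c'
After 4 (h): row=1 col=0 char='c'
After 5 (b): row=0 col=9 char='p'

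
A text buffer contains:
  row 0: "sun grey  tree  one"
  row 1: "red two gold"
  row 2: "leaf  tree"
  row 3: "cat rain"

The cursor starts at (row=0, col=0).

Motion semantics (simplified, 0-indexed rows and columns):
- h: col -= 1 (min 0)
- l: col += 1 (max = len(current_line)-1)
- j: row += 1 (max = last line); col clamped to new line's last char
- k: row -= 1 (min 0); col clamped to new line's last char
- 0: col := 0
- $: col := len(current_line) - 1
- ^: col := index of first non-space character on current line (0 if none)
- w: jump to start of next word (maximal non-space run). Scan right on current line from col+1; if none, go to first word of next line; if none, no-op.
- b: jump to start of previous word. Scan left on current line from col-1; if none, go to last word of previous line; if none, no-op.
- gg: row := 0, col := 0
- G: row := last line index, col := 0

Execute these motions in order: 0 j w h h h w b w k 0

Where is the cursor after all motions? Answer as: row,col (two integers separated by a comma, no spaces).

After 1 (0): row=0 col=0 char='s'
After 2 (j): row=1 col=0 char='r'
After 3 (w): row=1 col=4 char='t'
After 4 (h): row=1 col=3 char='_'
After 5 (h): row=1 col=2 char='d'
After 6 (h): row=1 col=1 char='e'
After 7 (w): row=1 col=4 char='t'
After 8 (b): row=1 col=0 char='r'
After 9 (w): row=1 col=4 char='t'
After 10 (k): row=0 col=4 char='g'
After 11 (0): row=0 col=0 char='s'

Answer: 0,0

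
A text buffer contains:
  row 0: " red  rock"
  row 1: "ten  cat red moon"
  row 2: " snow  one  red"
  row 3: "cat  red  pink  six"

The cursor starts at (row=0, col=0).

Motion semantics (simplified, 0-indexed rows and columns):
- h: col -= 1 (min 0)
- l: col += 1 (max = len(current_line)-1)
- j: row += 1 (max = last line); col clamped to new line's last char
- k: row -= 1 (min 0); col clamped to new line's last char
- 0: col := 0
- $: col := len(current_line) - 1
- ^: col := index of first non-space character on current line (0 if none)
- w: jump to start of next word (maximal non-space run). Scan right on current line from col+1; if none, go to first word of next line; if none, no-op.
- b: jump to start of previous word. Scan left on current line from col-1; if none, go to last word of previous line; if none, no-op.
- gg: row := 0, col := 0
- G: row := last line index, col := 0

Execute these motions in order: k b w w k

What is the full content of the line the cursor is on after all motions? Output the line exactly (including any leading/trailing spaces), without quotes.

After 1 (k): row=0 col=0 char='_'
After 2 (b): row=0 col=0 char='_'
After 3 (w): row=0 col=1 char='r'
After 4 (w): row=0 col=6 char='r'
After 5 (k): row=0 col=6 char='r'

Answer:  red  rock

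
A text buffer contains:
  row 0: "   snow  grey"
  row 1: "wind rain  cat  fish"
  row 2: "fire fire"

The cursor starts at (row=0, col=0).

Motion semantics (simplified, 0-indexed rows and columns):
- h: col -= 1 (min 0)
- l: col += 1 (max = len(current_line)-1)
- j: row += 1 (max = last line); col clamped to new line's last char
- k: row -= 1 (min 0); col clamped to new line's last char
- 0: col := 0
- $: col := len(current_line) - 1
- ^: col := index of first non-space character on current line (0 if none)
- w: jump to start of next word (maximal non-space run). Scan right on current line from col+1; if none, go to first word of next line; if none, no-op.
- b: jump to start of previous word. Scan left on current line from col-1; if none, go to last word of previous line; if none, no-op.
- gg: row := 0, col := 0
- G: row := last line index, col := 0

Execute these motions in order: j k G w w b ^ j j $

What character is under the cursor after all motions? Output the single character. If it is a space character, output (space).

Answer: e

Derivation:
After 1 (j): row=1 col=0 char='w'
After 2 (k): row=0 col=0 char='_'
After 3 (G): row=2 col=0 char='f'
After 4 (w): row=2 col=5 char='f'
After 5 (w): row=2 col=5 char='f'
After 6 (b): row=2 col=0 char='f'
After 7 (^): row=2 col=0 char='f'
After 8 (j): row=2 col=0 char='f'
After 9 (j): row=2 col=0 char='f'
After 10 ($): row=2 col=8 char='e'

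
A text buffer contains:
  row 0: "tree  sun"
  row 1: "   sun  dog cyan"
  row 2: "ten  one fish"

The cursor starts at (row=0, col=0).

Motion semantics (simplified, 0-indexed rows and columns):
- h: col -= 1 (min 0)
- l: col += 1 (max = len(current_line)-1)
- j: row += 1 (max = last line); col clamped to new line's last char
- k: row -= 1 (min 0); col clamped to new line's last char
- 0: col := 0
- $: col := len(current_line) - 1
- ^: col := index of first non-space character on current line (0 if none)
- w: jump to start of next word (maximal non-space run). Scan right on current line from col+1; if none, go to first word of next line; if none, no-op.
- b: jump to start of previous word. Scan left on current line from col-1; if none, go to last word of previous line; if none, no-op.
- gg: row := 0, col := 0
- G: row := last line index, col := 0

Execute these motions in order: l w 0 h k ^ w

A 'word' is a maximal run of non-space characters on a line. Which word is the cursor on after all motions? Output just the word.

Answer: sun

Derivation:
After 1 (l): row=0 col=1 char='r'
After 2 (w): row=0 col=6 char='s'
After 3 (0): row=0 col=0 char='t'
After 4 (h): row=0 col=0 char='t'
After 5 (k): row=0 col=0 char='t'
After 6 (^): row=0 col=0 char='t'
After 7 (w): row=0 col=6 char='s'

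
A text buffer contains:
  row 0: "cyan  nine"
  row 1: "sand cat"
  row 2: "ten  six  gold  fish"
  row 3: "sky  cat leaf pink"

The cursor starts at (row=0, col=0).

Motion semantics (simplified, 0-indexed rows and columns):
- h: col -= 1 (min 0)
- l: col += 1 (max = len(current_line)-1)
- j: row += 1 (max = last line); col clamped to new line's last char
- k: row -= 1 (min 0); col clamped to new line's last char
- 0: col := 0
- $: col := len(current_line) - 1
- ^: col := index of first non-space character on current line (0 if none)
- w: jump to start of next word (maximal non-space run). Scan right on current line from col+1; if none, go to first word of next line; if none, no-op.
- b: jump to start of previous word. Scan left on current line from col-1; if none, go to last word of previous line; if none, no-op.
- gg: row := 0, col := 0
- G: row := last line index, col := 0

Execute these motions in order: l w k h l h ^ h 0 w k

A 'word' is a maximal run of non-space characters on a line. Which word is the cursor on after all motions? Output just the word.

After 1 (l): row=0 col=1 char='y'
After 2 (w): row=0 col=6 char='n'
After 3 (k): row=0 col=6 char='n'
After 4 (h): row=0 col=5 char='_'
After 5 (l): row=0 col=6 char='n'
After 6 (h): row=0 col=5 char='_'
After 7 (^): row=0 col=0 char='c'
After 8 (h): row=0 col=0 char='c'
After 9 (0): row=0 col=0 char='c'
After 10 (w): row=0 col=6 char='n'
After 11 (k): row=0 col=6 char='n'

Answer: nine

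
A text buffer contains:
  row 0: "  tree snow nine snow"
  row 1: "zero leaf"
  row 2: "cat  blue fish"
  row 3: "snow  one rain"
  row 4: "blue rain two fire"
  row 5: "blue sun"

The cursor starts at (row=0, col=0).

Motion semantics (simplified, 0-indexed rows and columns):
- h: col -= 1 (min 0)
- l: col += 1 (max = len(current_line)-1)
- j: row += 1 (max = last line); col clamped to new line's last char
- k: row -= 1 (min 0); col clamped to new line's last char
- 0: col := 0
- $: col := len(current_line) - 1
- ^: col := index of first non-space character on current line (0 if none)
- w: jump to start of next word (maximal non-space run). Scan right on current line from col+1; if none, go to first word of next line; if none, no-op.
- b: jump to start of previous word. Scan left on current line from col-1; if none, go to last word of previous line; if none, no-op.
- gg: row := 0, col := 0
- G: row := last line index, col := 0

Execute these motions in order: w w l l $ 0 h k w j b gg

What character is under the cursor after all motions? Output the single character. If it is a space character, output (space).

After 1 (w): row=0 col=2 char='t'
After 2 (w): row=0 col=7 char='s'
After 3 (l): row=0 col=8 char='n'
After 4 (l): row=0 col=9 char='o'
After 5 ($): row=0 col=20 char='w'
After 6 (0): row=0 col=0 char='_'
After 7 (h): row=0 col=0 char='_'
After 8 (k): row=0 col=0 char='_'
After 9 (w): row=0 col=2 char='t'
After 10 (j): row=1 col=2 char='r'
After 11 (b): row=1 col=0 char='z'
After 12 (gg): row=0 col=0 char='_'

Answer: (space)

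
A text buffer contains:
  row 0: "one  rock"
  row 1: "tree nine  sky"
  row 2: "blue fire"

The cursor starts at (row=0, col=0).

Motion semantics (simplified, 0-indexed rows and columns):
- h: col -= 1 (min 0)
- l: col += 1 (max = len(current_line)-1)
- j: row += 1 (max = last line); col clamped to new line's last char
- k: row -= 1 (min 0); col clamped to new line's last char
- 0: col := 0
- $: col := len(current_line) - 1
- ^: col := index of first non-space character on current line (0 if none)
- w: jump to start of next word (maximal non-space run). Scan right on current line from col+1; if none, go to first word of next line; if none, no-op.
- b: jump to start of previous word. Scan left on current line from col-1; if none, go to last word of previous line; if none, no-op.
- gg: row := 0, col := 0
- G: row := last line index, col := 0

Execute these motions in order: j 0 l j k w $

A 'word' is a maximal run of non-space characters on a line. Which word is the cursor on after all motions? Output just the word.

After 1 (j): row=1 col=0 char='t'
After 2 (0): row=1 col=0 char='t'
After 3 (l): row=1 col=1 char='r'
After 4 (j): row=2 col=1 char='l'
After 5 (k): row=1 col=1 char='r'
After 6 (w): row=1 col=5 char='n'
After 7 ($): row=1 col=13 char='y'

Answer: sky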